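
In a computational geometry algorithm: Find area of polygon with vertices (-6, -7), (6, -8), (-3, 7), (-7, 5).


Shoelace sum: ((-6)*(-8) - 6*(-7)) + (6*7 - (-3)*(-8)) + ((-3)*5 - (-7)*7) + ((-7)*(-7) - (-6)*5)
= 221
Area = |221|/2 = 110.5

110.5


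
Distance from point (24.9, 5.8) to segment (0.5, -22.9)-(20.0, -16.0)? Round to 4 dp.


Project P onto AB: t = 1 (clamped to [0,1])
Closest point on segment: (20, -16)
Distance: 22.3439

22.3439


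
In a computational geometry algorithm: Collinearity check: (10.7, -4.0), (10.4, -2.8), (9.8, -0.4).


Cross product: (10.4-10.7)*((-0.4)-(-4)) - ((-2.8)-(-4))*(9.8-10.7)
= 0

Yes, collinear


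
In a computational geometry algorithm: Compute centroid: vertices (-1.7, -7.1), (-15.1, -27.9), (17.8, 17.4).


Centroid = ((x_A+x_B+x_C)/3, (y_A+y_B+y_C)/3)
= (((-1.7)+(-15.1)+17.8)/3, ((-7.1)+(-27.9)+17.4)/3)
= (0.3333, -5.8667)

(0.3333, -5.8667)


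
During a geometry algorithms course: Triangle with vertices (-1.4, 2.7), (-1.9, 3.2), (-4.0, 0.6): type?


Side lengths squared: AB^2=0.5, BC^2=11.17, CA^2=11.17
Sorted: [0.5, 11.17, 11.17]
By sides: Isosceles, By angles: Acute

Isosceles, Acute


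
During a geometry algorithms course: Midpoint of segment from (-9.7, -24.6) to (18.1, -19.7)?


M = (((-9.7)+18.1)/2, ((-24.6)+(-19.7))/2)
= (4.2, -22.15)

(4.2, -22.15)


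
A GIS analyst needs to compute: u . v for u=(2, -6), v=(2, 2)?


u . v = u_x*v_x + u_y*v_y = 2*2 + (-6)*2
= 4 + (-12) = -8

-8


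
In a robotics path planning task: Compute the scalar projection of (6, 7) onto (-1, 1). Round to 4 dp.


u.v = 1, |v| = sqrt(2) = 1.4142
Scalar projection = u.v / |v| = 1 / sqrt(2) = 0.7071

0.7071


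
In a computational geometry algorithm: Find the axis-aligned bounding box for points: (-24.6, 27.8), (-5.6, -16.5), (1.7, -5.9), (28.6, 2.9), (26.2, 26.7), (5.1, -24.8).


x range: [-24.6, 28.6]
y range: [-24.8, 27.8]
Bounding box: (-24.6,-24.8) to (28.6,27.8)

(-24.6,-24.8) to (28.6,27.8)


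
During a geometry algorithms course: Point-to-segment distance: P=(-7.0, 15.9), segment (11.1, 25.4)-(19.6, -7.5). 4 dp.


Project P onto AB: t = 0.1374 (clamped to [0,1])
Closest point on segment: (12.2683, 20.8781)
Distance: 19.9009

19.9009


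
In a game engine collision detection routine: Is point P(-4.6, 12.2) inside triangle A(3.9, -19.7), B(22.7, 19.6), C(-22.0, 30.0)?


Cross products: AB x AP = 933.77, BC x BP = 614.7, CA x CP = 403.76
All same sign? yes

Yes, inside


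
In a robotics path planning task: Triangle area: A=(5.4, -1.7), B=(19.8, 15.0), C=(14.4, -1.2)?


Area = |x_A(y_B-y_C) + x_B(y_C-y_A) + x_C(y_A-y_B)|/2
= |87.48 + 9.9 + (-240.48)|/2
= 143.1/2 = 71.55

71.55


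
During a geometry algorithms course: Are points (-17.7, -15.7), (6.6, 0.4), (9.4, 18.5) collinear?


Cross product: (6.6-(-17.7))*(18.5-(-15.7)) - (0.4-(-15.7))*(9.4-(-17.7))
= 394.75

No, not collinear


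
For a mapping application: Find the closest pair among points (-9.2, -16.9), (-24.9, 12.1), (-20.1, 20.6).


d(P0,P1) = 32.9771, d(P0,P2) = 39.052, d(P1,P2) = 9.7617
Closest: P1 and P2

Closest pair: (-24.9, 12.1) and (-20.1, 20.6), distance = 9.7617


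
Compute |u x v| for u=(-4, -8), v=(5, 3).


|u x v| = |(-4)*3 - (-8)*5|
= |(-12) - (-40)| = 28

28


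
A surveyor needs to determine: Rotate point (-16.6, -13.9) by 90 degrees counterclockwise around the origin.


90° CCW: (x,y) -> (-y, x)
(-16.6,-13.9) -> (13.9, -16.6)

(13.9, -16.6)


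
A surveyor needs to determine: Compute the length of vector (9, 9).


|u| = sqrt(9^2 + 9^2) = sqrt(162) = 12.7279

12.7279


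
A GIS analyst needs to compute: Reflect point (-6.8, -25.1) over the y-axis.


Reflection over y-axis: (x,y) -> (-x,y)
(-6.8, -25.1) -> (6.8, -25.1)

(6.8, -25.1)


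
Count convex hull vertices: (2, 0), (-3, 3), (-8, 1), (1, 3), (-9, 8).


Convex hull vertices (CCW): (-9, 8), (-8, 1), (2, 0), (1, 3)
Count = 4

4


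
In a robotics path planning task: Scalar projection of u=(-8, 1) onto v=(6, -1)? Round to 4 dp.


u.v = -49, |v| = sqrt(37) = 6.0828
Scalar projection = u.v / |v| = -49 / sqrt(37) = -8.0556

-8.0556


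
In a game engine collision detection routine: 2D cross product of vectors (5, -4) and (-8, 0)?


u x v = u_x*v_y - u_y*v_x = 5*0 - (-4)*(-8)
= 0 - 32 = -32

-32


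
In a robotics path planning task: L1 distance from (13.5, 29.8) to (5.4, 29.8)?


|13.5-5.4| + |29.8-29.8| = 8.1 + 0 = 8.1

8.1


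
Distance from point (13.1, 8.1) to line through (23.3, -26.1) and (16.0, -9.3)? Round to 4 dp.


|cross product| = 78.3
|line direction| = sqrt(335.53) = 18.3175
Distance = 78.3/sqrt(335.53) = 4.2746

4.2746


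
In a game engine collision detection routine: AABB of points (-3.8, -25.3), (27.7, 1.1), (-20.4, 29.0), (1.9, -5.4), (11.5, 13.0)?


x range: [-20.4, 27.7]
y range: [-25.3, 29]
Bounding box: (-20.4,-25.3) to (27.7,29)

(-20.4,-25.3) to (27.7,29)


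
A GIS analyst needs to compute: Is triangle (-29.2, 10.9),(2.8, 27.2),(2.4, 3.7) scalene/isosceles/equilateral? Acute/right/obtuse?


Side lengths squared: AB^2=1289.69, BC^2=552.41, CA^2=1050.4
Sorted: [552.41, 1050.4, 1289.69]
By sides: Scalene, By angles: Acute

Scalene, Acute


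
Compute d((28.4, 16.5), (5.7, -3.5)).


dx=-22.7, dy=-20
d^2 = (-22.7)^2 + (-20)^2 = 915.29
d = sqrt(915.29) = 30.2538

30.2538


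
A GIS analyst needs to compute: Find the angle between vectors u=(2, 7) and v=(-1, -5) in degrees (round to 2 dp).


u.v = -37, |u| = sqrt(53) = 7.2801, |v| = sqrt(26) = 5.099
cos(theta) = u.v/(|u||v|) = -37/sqrt(1378) = -0.996729
theta = acos(-0.996729) = 175.36 degrees

175.36 degrees


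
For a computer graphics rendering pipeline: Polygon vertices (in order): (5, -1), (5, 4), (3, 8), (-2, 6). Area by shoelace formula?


Shoelace sum: (5*4 - 5*(-1)) + (5*8 - 3*4) + (3*6 - (-2)*8) + ((-2)*(-1) - 5*6)
= 59
Area = |59|/2 = 29.5

29.5


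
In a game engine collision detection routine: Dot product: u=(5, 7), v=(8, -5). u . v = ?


u . v = u_x*v_x + u_y*v_y = 5*8 + 7*(-5)
= 40 + (-35) = 5

5


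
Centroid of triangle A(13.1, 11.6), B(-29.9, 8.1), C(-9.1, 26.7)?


Centroid = ((x_A+x_B+x_C)/3, (y_A+y_B+y_C)/3)
= ((13.1+(-29.9)+(-9.1))/3, (11.6+8.1+26.7)/3)
= (-8.6333, 15.4667)

(-8.6333, 15.4667)


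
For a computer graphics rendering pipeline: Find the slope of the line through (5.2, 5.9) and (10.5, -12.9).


slope = (y2-y1)/(x2-x1) = ((-12.9)-5.9)/(10.5-5.2) = (-18.8)/5.3 = -3.5472

-3.5472


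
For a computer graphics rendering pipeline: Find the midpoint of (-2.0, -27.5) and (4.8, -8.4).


M = (((-2)+4.8)/2, ((-27.5)+(-8.4))/2)
= (1.4, -17.95)

(1.4, -17.95)


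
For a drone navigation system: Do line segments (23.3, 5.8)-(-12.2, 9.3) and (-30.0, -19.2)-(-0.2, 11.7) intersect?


Cross products: d1=-901.97, d2=299.28, d3=1074.05, d4=-127.2
d1*d2 < 0 and d3*d4 < 0? yes

Yes, they intersect


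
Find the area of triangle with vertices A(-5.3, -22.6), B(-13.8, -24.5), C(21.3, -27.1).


Area = |x_A(y_B-y_C) + x_B(y_C-y_A) + x_C(y_A-y_B)|/2
= |(-13.78) + 62.1 + 40.47|/2
= 88.79/2 = 44.395

44.395


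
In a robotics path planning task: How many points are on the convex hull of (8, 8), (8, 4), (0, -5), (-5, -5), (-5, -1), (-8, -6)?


Convex hull vertices (CCW): (-8, -6), (0, -5), (8, 4), (8, 8), (-5, -1)
Count = 5

5


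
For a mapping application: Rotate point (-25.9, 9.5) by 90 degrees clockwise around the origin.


90° CW: (x,y) -> (y, -x)
(-25.9,9.5) -> (9.5, 25.9)

(9.5, 25.9)


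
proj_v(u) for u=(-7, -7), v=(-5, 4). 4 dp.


u.v = 7, |v| = sqrt(41) = 6.4031
Scalar projection = u.v / |v| = 7 / sqrt(41) = 1.0932

1.0932


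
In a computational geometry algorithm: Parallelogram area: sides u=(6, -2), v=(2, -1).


|u x v| = |6*(-1) - (-2)*2|
= |(-6) - (-4)| = 2

2


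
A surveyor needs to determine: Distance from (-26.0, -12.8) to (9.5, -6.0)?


dx=35.5, dy=6.8
d^2 = 35.5^2 + 6.8^2 = 1306.49
d = sqrt(1306.49) = 36.1454

36.1454


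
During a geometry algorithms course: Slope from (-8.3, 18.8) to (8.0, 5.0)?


slope = (y2-y1)/(x2-x1) = (5-18.8)/(8-(-8.3)) = (-13.8)/16.3 = -0.8466

-0.8466


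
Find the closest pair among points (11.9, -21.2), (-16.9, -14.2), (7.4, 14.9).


d(P0,P1) = 29.6385, d(P0,P2) = 36.3794, d(P1,P2) = 37.9117
Closest: P0 and P1

Closest pair: (11.9, -21.2) and (-16.9, -14.2), distance = 29.6385


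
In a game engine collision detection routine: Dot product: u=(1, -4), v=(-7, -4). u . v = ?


u . v = u_x*v_x + u_y*v_y = 1*(-7) + (-4)*(-4)
= (-7) + 16 = 9

9


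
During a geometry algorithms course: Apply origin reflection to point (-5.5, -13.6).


Reflection over origin: (x,y) -> (-x,-y)
(-5.5, -13.6) -> (5.5, 13.6)

(5.5, 13.6)


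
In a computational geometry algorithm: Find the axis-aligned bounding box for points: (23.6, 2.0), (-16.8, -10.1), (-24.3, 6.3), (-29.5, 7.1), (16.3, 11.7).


x range: [-29.5, 23.6]
y range: [-10.1, 11.7]
Bounding box: (-29.5,-10.1) to (23.6,11.7)

(-29.5,-10.1) to (23.6,11.7)


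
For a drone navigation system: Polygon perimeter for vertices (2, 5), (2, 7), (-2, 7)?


Sides: (2, 5)->(2, 7): sqrt(4) = 2, (2, 7)->(-2, 7): sqrt(16) = 4, (-2, 7)->(2, 5): sqrt(20) = 4.472136
Sum = 10.472136
Perimeter = 10.4721

10.4721


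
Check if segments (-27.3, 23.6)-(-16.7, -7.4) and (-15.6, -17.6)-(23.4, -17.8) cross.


Cross products: d1=1604.46, d2=397.58, d3=-74.02, d4=1132.86
d1*d2 < 0 and d3*d4 < 0? no

No, they don't intersect


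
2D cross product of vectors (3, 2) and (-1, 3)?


u x v = u_x*v_y - u_y*v_x = 3*3 - 2*(-1)
= 9 - (-2) = 11

11


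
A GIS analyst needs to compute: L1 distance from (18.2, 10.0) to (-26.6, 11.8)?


|18.2-(-26.6)| + |10-11.8| = 44.8 + 1.8 = 46.6

46.6


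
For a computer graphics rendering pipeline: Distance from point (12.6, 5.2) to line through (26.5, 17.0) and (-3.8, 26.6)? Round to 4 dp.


|cross product| = 490.98
|line direction| = sqrt(1010.25) = 31.7844
Distance = 490.98/sqrt(1010.25) = 15.4472

15.4472


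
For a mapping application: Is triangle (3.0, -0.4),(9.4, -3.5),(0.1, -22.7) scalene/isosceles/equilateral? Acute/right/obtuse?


Side lengths squared: AB^2=50.57, BC^2=455.13, CA^2=505.7
Sorted: [50.57, 455.13, 505.7]
By sides: Scalene, By angles: Right

Scalene, Right


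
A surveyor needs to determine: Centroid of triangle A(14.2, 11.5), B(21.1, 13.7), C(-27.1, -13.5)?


Centroid = ((x_A+x_B+x_C)/3, (y_A+y_B+y_C)/3)
= ((14.2+21.1+(-27.1))/3, (11.5+13.7+(-13.5))/3)
= (2.7333, 3.9)

(2.7333, 3.9)


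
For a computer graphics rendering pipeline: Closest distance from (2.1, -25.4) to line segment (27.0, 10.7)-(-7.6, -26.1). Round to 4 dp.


Project P onto AB: t = 0.8584 (clamped to [0,1])
Closest point on segment: (-2.6993, -20.8877)
Distance: 6.5874

6.5874


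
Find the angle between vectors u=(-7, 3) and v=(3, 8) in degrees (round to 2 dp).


u.v = 3, |u| = sqrt(58) = 7.6158, |v| = sqrt(73) = 8.544
cos(theta) = u.v/(|u||v|) = 3/sqrt(4234) = 0.046105
theta = acos(0.046105) = 87.36 degrees

87.36 degrees


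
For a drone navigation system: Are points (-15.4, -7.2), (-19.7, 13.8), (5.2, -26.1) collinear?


Cross product: ((-19.7)-(-15.4))*((-26.1)-(-7.2)) - (13.8-(-7.2))*(5.2-(-15.4))
= -351.33

No, not collinear


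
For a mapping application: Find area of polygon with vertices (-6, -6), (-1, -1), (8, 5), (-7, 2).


Shoelace sum: ((-6)*(-1) - (-1)*(-6)) + ((-1)*5 - 8*(-1)) + (8*2 - (-7)*5) + ((-7)*(-6) - (-6)*2)
= 108
Area = |108|/2 = 54

54


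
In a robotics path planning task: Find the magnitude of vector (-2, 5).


|u| = sqrt((-2)^2 + 5^2) = sqrt(29) = 5.3852

5.3852


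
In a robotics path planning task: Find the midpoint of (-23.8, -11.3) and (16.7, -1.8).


M = (((-23.8)+16.7)/2, ((-11.3)+(-1.8))/2)
= (-3.55, -6.55)

(-3.55, -6.55)


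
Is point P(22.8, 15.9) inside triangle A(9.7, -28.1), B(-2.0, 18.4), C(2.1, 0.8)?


Cross products: AB x AP = -1123.95, BC x BP = 426.23, CA x CP = 712.99
All same sign? no

No, outside


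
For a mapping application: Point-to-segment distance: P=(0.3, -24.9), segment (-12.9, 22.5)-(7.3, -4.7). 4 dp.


Project P onto AB: t = 1 (clamped to [0,1])
Closest point on segment: (7.3, -4.7)
Distance: 21.3785

21.3785


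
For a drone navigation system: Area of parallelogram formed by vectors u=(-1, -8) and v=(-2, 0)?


|u x v| = |(-1)*0 - (-8)*(-2)|
= |0 - 16| = 16

16


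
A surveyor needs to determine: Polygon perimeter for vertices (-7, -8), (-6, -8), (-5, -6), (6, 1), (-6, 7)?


Sides: (-7, -8)->(-6, -8): sqrt(1) = 1, (-6, -8)->(-5, -6): sqrt(5) = 2.236068, (-5, -6)->(6, 1): sqrt(170) = 13.038405, (6, 1)->(-6, 7): sqrt(180) = 13.416408, (-6, 7)->(-7, -8): sqrt(226) = 15.033296
Sum = 44.724177
Perimeter = 44.7242

44.7242


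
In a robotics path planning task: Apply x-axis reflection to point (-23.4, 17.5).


Reflection over x-axis: (x,y) -> (x,-y)
(-23.4, 17.5) -> (-23.4, -17.5)

(-23.4, -17.5)


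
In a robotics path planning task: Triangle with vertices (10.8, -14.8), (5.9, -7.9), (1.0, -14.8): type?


Side lengths squared: AB^2=71.62, BC^2=71.62, CA^2=96.04
Sorted: [71.62, 71.62, 96.04]
By sides: Isosceles, By angles: Acute

Isosceles, Acute


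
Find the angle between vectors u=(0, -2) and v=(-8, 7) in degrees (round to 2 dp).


u.v = -14, |u| = sqrt(4) = 2, |v| = sqrt(113) = 10.6301
cos(theta) = u.v/(|u||v|) = -14/sqrt(452) = -0.658505
theta = acos(-0.658505) = 131.19 degrees

131.19 degrees


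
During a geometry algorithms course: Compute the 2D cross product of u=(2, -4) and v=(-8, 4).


u x v = u_x*v_y - u_y*v_x = 2*4 - (-4)*(-8)
= 8 - 32 = -24

-24


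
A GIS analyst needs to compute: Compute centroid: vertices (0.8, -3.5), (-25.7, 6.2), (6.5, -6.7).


Centroid = ((x_A+x_B+x_C)/3, (y_A+y_B+y_C)/3)
= ((0.8+(-25.7)+6.5)/3, ((-3.5)+6.2+(-6.7))/3)
= (-6.1333, -1.3333)

(-6.1333, -1.3333)


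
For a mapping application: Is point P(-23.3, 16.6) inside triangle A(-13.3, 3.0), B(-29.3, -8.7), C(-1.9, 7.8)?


Cross products: AB x AP = -334.6, BC x BP = 594.22, CA x CP = -203.04
All same sign? no

No, outside


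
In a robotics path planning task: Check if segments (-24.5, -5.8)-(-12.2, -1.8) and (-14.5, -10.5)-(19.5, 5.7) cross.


Cross products: d1=321.8, d2=258.54, d3=-97.81, d4=-34.55
d1*d2 < 0 and d3*d4 < 0? no

No, they don't intersect


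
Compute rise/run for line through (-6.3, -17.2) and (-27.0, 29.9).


slope = (y2-y1)/(x2-x1) = (29.9-(-17.2))/((-27)-(-6.3)) = 47.1/(-20.7) = -2.2754

-2.2754


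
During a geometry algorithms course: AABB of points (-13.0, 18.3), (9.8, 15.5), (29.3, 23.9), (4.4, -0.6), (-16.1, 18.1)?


x range: [-16.1, 29.3]
y range: [-0.6, 23.9]
Bounding box: (-16.1,-0.6) to (29.3,23.9)

(-16.1,-0.6) to (29.3,23.9)


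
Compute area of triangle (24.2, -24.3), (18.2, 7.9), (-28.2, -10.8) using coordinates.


Area = |x_A(y_B-y_C) + x_B(y_C-y_A) + x_C(y_A-y_B)|/2
= |452.54 + 245.7 + 908.04|/2
= 1606.28/2 = 803.14

803.14


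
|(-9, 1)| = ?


|u| = sqrt((-9)^2 + 1^2) = sqrt(82) = 9.0554

9.0554


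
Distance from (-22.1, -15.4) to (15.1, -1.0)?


dx=37.2, dy=14.4
d^2 = 37.2^2 + 14.4^2 = 1591.2
d = sqrt(1591.2) = 39.8898

39.8898


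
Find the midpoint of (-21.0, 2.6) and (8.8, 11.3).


M = (((-21)+8.8)/2, (2.6+11.3)/2)
= (-6.1, 6.95)

(-6.1, 6.95)


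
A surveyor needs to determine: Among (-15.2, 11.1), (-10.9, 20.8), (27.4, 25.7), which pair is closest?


d(P0,P1) = 10.6104, d(P0,P2) = 45.0324, d(P1,P2) = 38.6122
Closest: P0 and P1

Closest pair: (-15.2, 11.1) and (-10.9, 20.8), distance = 10.6104


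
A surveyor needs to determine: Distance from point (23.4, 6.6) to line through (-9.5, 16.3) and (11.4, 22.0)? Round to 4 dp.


|cross product| = 390.26
|line direction| = sqrt(469.3) = 21.6633
Distance = 390.26/sqrt(469.3) = 18.0148

18.0148


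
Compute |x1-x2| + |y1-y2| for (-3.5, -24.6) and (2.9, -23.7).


|(-3.5)-2.9| + |(-24.6)-(-23.7)| = 6.4 + 0.9 = 7.3

7.3


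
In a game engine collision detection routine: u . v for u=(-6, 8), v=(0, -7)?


u . v = u_x*v_x + u_y*v_y = (-6)*0 + 8*(-7)
= 0 + (-56) = -56

-56


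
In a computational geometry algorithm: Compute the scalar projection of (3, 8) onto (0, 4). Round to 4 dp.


u.v = 32, |v| = sqrt(16) = 4
Scalar projection = u.v / |v| = 32 / sqrt(16) = 8

8


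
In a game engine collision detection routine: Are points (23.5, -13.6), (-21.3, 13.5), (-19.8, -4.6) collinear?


Cross product: ((-21.3)-23.5)*((-4.6)-(-13.6)) - (13.5-(-13.6))*((-19.8)-23.5)
= 770.23

No, not collinear


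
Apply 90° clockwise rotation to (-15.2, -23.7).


90° CW: (x,y) -> (y, -x)
(-15.2,-23.7) -> (-23.7, 15.2)

(-23.7, 15.2)


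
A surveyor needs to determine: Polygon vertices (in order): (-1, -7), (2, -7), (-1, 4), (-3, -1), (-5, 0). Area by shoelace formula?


Shoelace sum: ((-1)*(-7) - 2*(-7)) + (2*4 - (-1)*(-7)) + ((-1)*(-1) - (-3)*4) + ((-3)*0 - (-5)*(-1)) + ((-5)*(-7) - (-1)*0)
= 65
Area = |65|/2 = 32.5

32.5


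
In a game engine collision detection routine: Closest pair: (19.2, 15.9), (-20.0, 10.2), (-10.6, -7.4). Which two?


d(P0,P1) = 39.6122, d(P0,P2) = 37.8276, d(P1,P2) = 19.9529
Closest: P1 and P2

Closest pair: (-20.0, 10.2) and (-10.6, -7.4), distance = 19.9529


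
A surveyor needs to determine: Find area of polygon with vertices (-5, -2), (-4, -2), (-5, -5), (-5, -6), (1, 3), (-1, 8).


Shoelace sum: ((-5)*(-2) - (-4)*(-2)) + ((-4)*(-5) - (-5)*(-2)) + ((-5)*(-6) - (-5)*(-5)) + ((-5)*3 - 1*(-6)) + (1*8 - (-1)*3) + ((-1)*(-2) - (-5)*8)
= 61
Area = |61|/2 = 30.5

30.5


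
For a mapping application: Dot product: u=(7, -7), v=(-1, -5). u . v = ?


u . v = u_x*v_x + u_y*v_y = 7*(-1) + (-7)*(-5)
= (-7) + 35 = 28

28


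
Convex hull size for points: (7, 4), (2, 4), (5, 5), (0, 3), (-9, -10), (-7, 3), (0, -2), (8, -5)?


Convex hull vertices (CCW): (-9, -10), (8, -5), (7, 4), (5, 5), (-7, 3)
Count = 5

5


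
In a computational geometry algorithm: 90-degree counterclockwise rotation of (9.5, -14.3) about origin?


90° CCW: (x,y) -> (-y, x)
(9.5,-14.3) -> (14.3, 9.5)

(14.3, 9.5)


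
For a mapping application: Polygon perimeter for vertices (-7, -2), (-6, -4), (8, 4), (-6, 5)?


Sides: (-7, -2)->(-6, -4): sqrt(5) = 2.236068, (-6, -4)->(8, 4): sqrt(260) = 16.124515, (8, 4)->(-6, 5): sqrt(197) = 14.035669, (-6, 5)->(-7, -2): sqrt(50) = 7.071068
Sum = 39.46732
Perimeter = 39.4673

39.4673


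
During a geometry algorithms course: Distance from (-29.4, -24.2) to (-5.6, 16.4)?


dx=23.8, dy=40.6
d^2 = 23.8^2 + 40.6^2 = 2214.8
d = sqrt(2214.8) = 47.0617

47.0617


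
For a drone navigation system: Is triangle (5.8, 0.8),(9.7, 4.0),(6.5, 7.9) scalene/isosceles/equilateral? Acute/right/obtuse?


Side lengths squared: AB^2=25.45, BC^2=25.45, CA^2=50.9
Sorted: [25.45, 25.45, 50.9]
By sides: Isosceles, By angles: Right

Isosceles, Right


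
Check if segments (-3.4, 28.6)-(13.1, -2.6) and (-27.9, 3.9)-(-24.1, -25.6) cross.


Cross products: d1=816.61, d2=1184.8, d3=-1171.95, d4=-1540.14
d1*d2 < 0 and d3*d4 < 0? no

No, they don't intersect


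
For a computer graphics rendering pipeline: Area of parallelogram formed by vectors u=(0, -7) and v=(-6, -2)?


|u x v| = |0*(-2) - (-7)*(-6)|
= |0 - 42| = 42

42


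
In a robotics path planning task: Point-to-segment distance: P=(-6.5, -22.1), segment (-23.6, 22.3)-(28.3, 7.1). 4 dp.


Project P onto AB: t = 0.5342 (clamped to [0,1])
Closest point on segment: (4.1254, 14.18)
Distance: 37.804

37.804


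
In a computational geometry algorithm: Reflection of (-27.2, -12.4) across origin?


Reflection over origin: (x,y) -> (-x,-y)
(-27.2, -12.4) -> (27.2, 12.4)

(27.2, 12.4)


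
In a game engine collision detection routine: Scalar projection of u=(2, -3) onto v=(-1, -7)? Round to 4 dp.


u.v = 19, |v| = sqrt(50) = 7.0711
Scalar projection = u.v / |v| = 19 / sqrt(50) = 2.687

2.687


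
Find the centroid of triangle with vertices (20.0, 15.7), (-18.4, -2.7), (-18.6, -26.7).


Centroid = ((x_A+x_B+x_C)/3, (y_A+y_B+y_C)/3)
= ((20+(-18.4)+(-18.6))/3, (15.7+(-2.7)+(-26.7))/3)
= (-5.6667, -4.5667)

(-5.6667, -4.5667)


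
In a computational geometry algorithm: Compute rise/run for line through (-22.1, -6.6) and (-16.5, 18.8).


slope = (y2-y1)/(x2-x1) = (18.8-(-6.6))/((-16.5)-(-22.1)) = 25.4/5.6 = 4.5357

4.5357


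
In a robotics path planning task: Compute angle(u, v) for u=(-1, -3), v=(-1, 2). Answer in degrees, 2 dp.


u.v = -5, |u| = sqrt(10) = 3.1623, |v| = sqrt(5) = 2.2361
cos(theta) = u.v/(|u||v|) = -5/sqrt(50) = -0.707107
theta = acos(-0.707107) = 135 degrees

135 degrees


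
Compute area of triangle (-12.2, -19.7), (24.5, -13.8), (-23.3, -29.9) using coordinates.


Area = |x_A(y_B-y_C) + x_B(y_C-y_A) + x_C(y_A-y_B)|/2
= |(-196.42) + (-249.9) + 137.47|/2
= 308.85/2 = 154.425

154.425


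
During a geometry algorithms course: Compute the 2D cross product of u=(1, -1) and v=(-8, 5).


u x v = u_x*v_y - u_y*v_x = 1*5 - (-1)*(-8)
= 5 - 8 = -3

-3


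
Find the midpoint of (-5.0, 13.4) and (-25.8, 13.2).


M = (((-5)+(-25.8))/2, (13.4+13.2)/2)
= (-15.4, 13.3)

(-15.4, 13.3)


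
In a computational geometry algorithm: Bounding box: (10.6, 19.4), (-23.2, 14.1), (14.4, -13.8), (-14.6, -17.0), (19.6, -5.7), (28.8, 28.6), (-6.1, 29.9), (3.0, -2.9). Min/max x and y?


x range: [-23.2, 28.8]
y range: [-17, 29.9]
Bounding box: (-23.2,-17) to (28.8,29.9)

(-23.2,-17) to (28.8,29.9)


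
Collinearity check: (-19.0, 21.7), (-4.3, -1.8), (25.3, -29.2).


Cross product: ((-4.3)-(-19))*((-29.2)-21.7) - ((-1.8)-21.7)*(25.3-(-19))
= 292.82

No, not collinear


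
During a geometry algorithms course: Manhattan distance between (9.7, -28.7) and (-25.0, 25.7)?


|9.7-(-25)| + |(-28.7)-25.7| = 34.7 + 54.4 = 89.1

89.1


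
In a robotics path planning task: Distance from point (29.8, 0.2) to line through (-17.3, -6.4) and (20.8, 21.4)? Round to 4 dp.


|cross product| = 1057.92
|line direction| = sqrt(2224.45) = 47.1641
Distance = 1057.92/sqrt(2224.45) = 22.4306

22.4306


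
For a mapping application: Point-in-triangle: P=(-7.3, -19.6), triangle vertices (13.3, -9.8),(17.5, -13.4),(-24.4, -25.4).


Cross products: AB x AP = -115.32, BC x BP = -37.82, CA x CP = -48.1
All same sign? yes

Yes, inside


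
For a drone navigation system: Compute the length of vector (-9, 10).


|u| = sqrt((-9)^2 + 10^2) = sqrt(181) = 13.4536

13.4536


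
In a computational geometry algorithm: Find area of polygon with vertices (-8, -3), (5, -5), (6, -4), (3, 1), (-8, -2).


Shoelace sum: ((-8)*(-5) - 5*(-3)) + (5*(-4) - 6*(-5)) + (6*1 - 3*(-4)) + (3*(-2) - (-8)*1) + ((-8)*(-3) - (-8)*(-2))
= 93
Area = |93|/2 = 46.5

46.5


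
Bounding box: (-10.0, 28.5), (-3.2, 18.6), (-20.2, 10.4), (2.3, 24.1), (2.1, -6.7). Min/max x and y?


x range: [-20.2, 2.3]
y range: [-6.7, 28.5]
Bounding box: (-20.2,-6.7) to (2.3,28.5)

(-20.2,-6.7) to (2.3,28.5)


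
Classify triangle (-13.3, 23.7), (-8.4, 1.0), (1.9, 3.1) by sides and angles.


Side lengths squared: AB^2=539.3, BC^2=110.5, CA^2=655.4
Sorted: [110.5, 539.3, 655.4]
By sides: Scalene, By angles: Obtuse

Scalene, Obtuse


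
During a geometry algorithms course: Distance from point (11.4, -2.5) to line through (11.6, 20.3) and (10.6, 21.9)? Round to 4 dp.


|cross product| = 23.12
|line direction| = sqrt(3.56) = 1.8868
Distance = 23.12/sqrt(3.56) = 12.2536

12.2536


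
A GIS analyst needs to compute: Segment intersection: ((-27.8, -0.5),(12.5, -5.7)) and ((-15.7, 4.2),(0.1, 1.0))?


Cross products: d1=-112.98, d2=-66.18, d3=252.33, d4=205.53
d1*d2 < 0 and d3*d4 < 0? no

No, they don't intersect


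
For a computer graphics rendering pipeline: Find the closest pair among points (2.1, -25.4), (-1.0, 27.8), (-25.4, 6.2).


d(P0,P1) = 53.2902, d(P0,P2) = 41.8905, d(P1,P2) = 32.5871
Closest: P1 and P2

Closest pair: (-1.0, 27.8) and (-25.4, 6.2), distance = 32.5871


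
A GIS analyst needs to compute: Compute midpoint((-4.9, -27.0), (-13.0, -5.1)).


M = (((-4.9)+(-13))/2, ((-27)+(-5.1))/2)
= (-8.95, -16.05)

(-8.95, -16.05)


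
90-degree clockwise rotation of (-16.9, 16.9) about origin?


90° CW: (x,y) -> (y, -x)
(-16.9,16.9) -> (16.9, 16.9)

(16.9, 16.9)


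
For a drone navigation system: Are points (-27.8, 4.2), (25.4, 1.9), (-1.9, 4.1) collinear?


Cross product: (25.4-(-27.8))*(4.1-4.2) - (1.9-4.2)*((-1.9)-(-27.8))
= 54.25

No, not collinear


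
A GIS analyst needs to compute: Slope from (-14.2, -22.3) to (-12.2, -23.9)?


slope = (y2-y1)/(x2-x1) = ((-23.9)-(-22.3))/((-12.2)-(-14.2)) = (-1.6)/2 = -0.8

-0.8


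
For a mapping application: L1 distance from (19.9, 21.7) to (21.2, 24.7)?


|19.9-21.2| + |21.7-24.7| = 1.3 + 3 = 4.3

4.3


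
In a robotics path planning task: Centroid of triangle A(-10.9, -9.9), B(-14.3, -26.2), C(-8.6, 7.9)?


Centroid = ((x_A+x_B+x_C)/3, (y_A+y_B+y_C)/3)
= (((-10.9)+(-14.3)+(-8.6))/3, ((-9.9)+(-26.2)+7.9)/3)
= (-11.2667, -9.4)

(-11.2667, -9.4)


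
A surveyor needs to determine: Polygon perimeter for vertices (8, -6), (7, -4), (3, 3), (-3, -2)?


Sides: (8, -6)->(7, -4): sqrt(5) = 2.236068, (7, -4)->(3, 3): sqrt(65) = 8.062258, (3, 3)->(-3, -2): sqrt(61) = 7.81025, (-3, -2)->(8, -6): sqrt(137) = 11.7047
Sum = 29.813276
Perimeter = 29.8133

29.8133


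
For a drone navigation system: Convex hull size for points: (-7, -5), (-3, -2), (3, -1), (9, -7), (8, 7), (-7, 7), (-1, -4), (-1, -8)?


Convex hull vertices (CCW): (-7, -5), (-1, -8), (9, -7), (8, 7), (-7, 7)
Count = 5

5


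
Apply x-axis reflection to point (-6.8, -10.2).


Reflection over x-axis: (x,y) -> (x,-y)
(-6.8, -10.2) -> (-6.8, 10.2)

(-6.8, 10.2)


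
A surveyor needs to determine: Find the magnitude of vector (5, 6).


|u| = sqrt(5^2 + 6^2) = sqrt(61) = 7.8102

7.8102


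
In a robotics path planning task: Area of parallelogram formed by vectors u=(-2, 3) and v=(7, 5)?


|u x v| = |(-2)*5 - 3*7|
= |(-10) - 21| = 31

31


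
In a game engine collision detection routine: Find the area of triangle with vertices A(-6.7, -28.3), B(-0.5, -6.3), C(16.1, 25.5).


Area = |x_A(y_B-y_C) + x_B(y_C-y_A) + x_C(y_A-y_B)|/2
= |213.06 + (-26.9) + (-354.2)|/2
= 168.04/2 = 84.02

84.02


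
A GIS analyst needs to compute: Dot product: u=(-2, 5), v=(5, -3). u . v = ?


u . v = u_x*v_x + u_y*v_y = (-2)*5 + 5*(-3)
= (-10) + (-15) = -25

-25


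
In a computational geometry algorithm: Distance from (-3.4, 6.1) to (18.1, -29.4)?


dx=21.5, dy=-35.5
d^2 = 21.5^2 + (-35.5)^2 = 1722.5
d = sqrt(1722.5) = 41.503

41.503


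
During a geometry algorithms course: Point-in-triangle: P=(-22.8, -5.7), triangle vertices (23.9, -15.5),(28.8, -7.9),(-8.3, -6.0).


Cross products: AB x AP = 402.94, BC x BP = 16.42, CA x CP = -128.09
All same sign? no

No, outside


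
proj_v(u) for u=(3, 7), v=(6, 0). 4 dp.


u.v = 18, |v| = sqrt(36) = 6
Scalar projection = u.v / |v| = 18 / sqrt(36) = 3

3


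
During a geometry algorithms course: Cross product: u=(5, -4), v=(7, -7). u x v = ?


u x v = u_x*v_y - u_y*v_x = 5*(-7) - (-4)*7
= (-35) - (-28) = -7

-7


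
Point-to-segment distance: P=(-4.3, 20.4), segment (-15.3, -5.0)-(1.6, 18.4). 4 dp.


Project P onto AB: t = 0.9365 (clamped to [0,1])
Closest point on segment: (0.5268, 16.914)
Distance: 5.954

5.954


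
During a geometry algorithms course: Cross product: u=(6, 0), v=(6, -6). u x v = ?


u x v = u_x*v_y - u_y*v_x = 6*(-6) - 0*6
= (-36) - 0 = -36

-36


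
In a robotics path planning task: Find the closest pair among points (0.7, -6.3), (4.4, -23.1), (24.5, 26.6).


d(P0,P1) = 17.2026, d(P0,P2) = 40.606, d(P1,P2) = 53.6106
Closest: P0 and P1

Closest pair: (0.7, -6.3) and (4.4, -23.1), distance = 17.2026


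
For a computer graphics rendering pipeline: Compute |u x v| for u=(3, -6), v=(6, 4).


|u x v| = |3*4 - (-6)*6|
= |12 - (-36)| = 48

48


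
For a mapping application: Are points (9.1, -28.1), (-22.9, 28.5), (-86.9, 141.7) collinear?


Cross product: ((-22.9)-9.1)*(141.7-(-28.1)) - (28.5-(-28.1))*((-86.9)-9.1)
= 0

Yes, collinear


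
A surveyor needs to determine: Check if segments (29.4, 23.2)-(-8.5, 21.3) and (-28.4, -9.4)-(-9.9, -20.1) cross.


Cross products: d1=1221.56, d2=780.88, d3=1125.72, d4=1566.4
d1*d2 < 0 and d3*d4 < 0? no

No, they don't intersect


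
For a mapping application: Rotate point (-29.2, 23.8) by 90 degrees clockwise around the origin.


90° CW: (x,y) -> (y, -x)
(-29.2,23.8) -> (23.8, 29.2)

(23.8, 29.2)


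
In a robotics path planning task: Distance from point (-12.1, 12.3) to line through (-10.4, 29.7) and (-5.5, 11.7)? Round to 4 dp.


|cross product| = 115.86
|line direction| = sqrt(348.01) = 18.655
Distance = 115.86/sqrt(348.01) = 6.2107

6.2107


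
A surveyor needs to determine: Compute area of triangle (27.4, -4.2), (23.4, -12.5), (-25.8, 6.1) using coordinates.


Area = |x_A(y_B-y_C) + x_B(y_C-y_A) + x_C(y_A-y_B)|/2
= |(-509.64) + 241.02 + (-214.14)|/2
= 482.76/2 = 241.38

241.38


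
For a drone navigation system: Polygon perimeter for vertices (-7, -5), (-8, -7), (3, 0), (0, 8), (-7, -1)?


Sides: (-7, -5)->(-8, -7): sqrt(5) = 2.236068, (-8, -7)->(3, 0): sqrt(170) = 13.038405, (3, 0)->(0, 8): sqrt(73) = 8.544004, (0, 8)->(-7, -1): sqrt(130) = 11.401754, (-7, -1)->(-7, -5): sqrt(16) = 4
Sum = 39.220231
Perimeter = 39.2202

39.2202


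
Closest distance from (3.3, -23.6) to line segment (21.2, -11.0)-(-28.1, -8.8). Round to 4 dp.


Project P onto AB: t = 0.351 (clamped to [0,1])
Closest point on segment: (3.8967, -10.2278)
Distance: 13.3855

13.3855


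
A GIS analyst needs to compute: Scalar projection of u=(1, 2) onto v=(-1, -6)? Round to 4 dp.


u.v = -13, |v| = sqrt(37) = 6.0828
Scalar projection = u.v / |v| = -13 / sqrt(37) = -2.1372

-2.1372


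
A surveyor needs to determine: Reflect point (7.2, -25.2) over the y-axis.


Reflection over y-axis: (x,y) -> (-x,y)
(7.2, -25.2) -> (-7.2, -25.2)

(-7.2, -25.2)


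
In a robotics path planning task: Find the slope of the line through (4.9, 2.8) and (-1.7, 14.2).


slope = (y2-y1)/(x2-x1) = (14.2-2.8)/((-1.7)-4.9) = 11.4/(-6.6) = -1.7273

-1.7273


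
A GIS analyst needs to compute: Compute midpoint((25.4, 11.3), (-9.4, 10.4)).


M = ((25.4+(-9.4))/2, (11.3+10.4)/2)
= (8, 10.85)

(8, 10.85)


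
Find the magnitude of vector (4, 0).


|u| = sqrt(4^2 + 0^2) = sqrt(16) = 4

4


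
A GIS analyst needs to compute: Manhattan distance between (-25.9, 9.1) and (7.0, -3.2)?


|(-25.9)-7| + |9.1-(-3.2)| = 32.9 + 12.3 = 45.2

45.2


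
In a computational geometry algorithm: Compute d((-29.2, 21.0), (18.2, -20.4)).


dx=47.4, dy=-41.4
d^2 = 47.4^2 + (-41.4)^2 = 3960.72
d = sqrt(3960.72) = 62.9343

62.9343


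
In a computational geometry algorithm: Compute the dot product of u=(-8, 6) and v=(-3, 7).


u . v = u_x*v_x + u_y*v_y = (-8)*(-3) + 6*7
= 24 + 42 = 66

66


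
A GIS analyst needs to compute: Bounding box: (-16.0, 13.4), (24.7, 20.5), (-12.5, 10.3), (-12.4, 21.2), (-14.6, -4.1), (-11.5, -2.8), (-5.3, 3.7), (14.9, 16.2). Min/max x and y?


x range: [-16, 24.7]
y range: [-4.1, 21.2]
Bounding box: (-16,-4.1) to (24.7,21.2)

(-16,-4.1) to (24.7,21.2)


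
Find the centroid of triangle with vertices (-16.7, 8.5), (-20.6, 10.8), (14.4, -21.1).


Centroid = ((x_A+x_B+x_C)/3, (y_A+y_B+y_C)/3)
= (((-16.7)+(-20.6)+14.4)/3, (8.5+10.8+(-21.1))/3)
= (-7.6333, -0.6)

(-7.6333, -0.6)


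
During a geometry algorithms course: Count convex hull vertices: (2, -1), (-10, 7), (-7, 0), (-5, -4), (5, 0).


Convex hull vertices (CCW): (-10, 7), (-7, 0), (-5, -4), (5, 0)
Count = 4

4


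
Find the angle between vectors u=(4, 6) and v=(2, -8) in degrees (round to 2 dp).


u.v = -40, |u| = sqrt(52) = 7.2111, |v| = sqrt(68) = 8.2462
cos(theta) = u.v/(|u||v|) = -40/sqrt(3536) = -0.672673
theta = acos(-0.672673) = 132.27 degrees

132.27 degrees


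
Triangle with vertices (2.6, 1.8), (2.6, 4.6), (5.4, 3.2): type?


Side lengths squared: AB^2=7.84, BC^2=9.8, CA^2=9.8
Sorted: [7.84, 9.8, 9.8]
By sides: Isosceles, By angles: Acute

Isosceles, Acute


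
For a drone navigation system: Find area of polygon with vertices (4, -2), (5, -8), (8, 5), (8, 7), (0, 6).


Shoelace sum: (4*(-8) - 5*(-2)) + (5*5 - 8*(-8)) + (8*7 - 8*5) + (8*6 - 0*7) + (0*(-2) - 4*6)
= 107
Area = |107|/2 = 53.5

53.5


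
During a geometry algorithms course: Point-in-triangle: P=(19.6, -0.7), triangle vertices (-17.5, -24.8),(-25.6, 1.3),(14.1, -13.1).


Cross products: AB x AP = -1163.52, BC x BP = 571.48, CA x CP = -327.49
All same sign? no

No, outside


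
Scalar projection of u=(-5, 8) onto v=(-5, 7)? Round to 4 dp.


u.v = 81, |v| = sqrt(74) = 8.6023
Scalar projection = u.v / |v| = 81 / sqrt(74) = 9.4161

9.4161


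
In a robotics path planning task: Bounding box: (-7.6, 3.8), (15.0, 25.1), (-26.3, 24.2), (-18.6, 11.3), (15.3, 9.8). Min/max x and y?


x range: [-26.3, 15.3]
y range: [3.8, 25.1]
Bounding box: (-26.3,3.8) to (15.3,25.1)

(-26.3,3.8) to (15.3,25.1)


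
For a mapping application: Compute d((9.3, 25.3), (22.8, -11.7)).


dx=13.5, dy=-37
d^2 = 13.5^2 + (-37)^2 = 1551.25
d = sqrt(1551.25) = 39.3859

39.3859


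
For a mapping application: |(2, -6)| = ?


|u| = sqrt(2^2 + (-6)^2) = sqrt(40) = 6.3246

6.3246


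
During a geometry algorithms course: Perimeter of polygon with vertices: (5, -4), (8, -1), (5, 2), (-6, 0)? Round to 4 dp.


Sides: (5, -4)->(8, -1): sqrt(18) = 4.242641, (8, -1)->(5, 2): sqrt(18) = 4.242641, (5, 2)->(-6, 0): sqrt(125) = 11.18034, (-6, 0)->(5, -4): sqrt(137) = 11.7047
Sum = 31.370322
Perimeter = 31.3703

31.3703


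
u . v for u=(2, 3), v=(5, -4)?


u . v = u_x*v_x + u_y*v_y = 2*5 + 3*(-4)
= 10 + (-12) = -2

-2


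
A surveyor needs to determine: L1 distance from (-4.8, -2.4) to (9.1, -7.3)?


|(-4.8)-9.1| + |(-2.4)-(-7.3)| = 13.9 + 4.9 = 18.8

18.8


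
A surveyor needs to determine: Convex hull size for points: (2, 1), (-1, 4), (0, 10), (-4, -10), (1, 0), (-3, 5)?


Convex hull vertices (CCW): (-4, -10), (2, 1), (0, 10), (-3, 5)
Count = 4

4


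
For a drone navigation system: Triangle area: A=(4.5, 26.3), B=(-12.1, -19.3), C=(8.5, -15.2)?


Area = |x_A(y_B-y_C) + x_B(y_C-y_A) + x_C(y_A-y_B)|/2
= |(-18.45) + 502.15 + 387.6|/2
= 871.3/2 = 435.65

435.65


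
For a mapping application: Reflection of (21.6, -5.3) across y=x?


Reflection over y=x: (x,y) -> (y,x)
(21.6, -5.3) -> (-5.3, 21.6)

(-5.3, 21.6)


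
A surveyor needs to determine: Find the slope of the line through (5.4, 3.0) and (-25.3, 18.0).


slope = (y2-y1)/(x2-x1) = (18-3)/((-25.3)-5.4) = 15/(-30.7) = -0.4886

-0.4886


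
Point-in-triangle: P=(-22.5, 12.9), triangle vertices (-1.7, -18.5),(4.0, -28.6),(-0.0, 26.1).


Cross products: AB x AP = -31.1, BC x BP = 1283.55, CA x CP = -981.06
All same sign? no

No, outside


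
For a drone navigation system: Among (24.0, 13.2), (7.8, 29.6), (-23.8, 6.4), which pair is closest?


d(P0,P1) = 23.0521, d(P0,P2) = 48.2813, d(P1,P2) = 39.202
Closest: P0 and P1

Closest pair: (24.0, 13.2) and (7.8, 29.6), distance = 23.0521


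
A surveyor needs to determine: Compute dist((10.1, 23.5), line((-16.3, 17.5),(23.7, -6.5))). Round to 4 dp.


|cross product| = 873.6
|line direction| = sqrt(2176) = 46.6476
Distance = 873.6/sqrt(2176) = 18.7276

18.7276


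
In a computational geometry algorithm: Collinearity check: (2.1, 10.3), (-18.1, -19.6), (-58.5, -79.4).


Cross product: ((-18.1)-2.1)*((-79.4)-10.3) - ((-19.6)-10.3)*((-58.5)-2.1)
= 0

Yes, collinear


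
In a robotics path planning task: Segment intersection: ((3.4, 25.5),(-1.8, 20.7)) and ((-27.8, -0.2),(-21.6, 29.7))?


Cross products: d1=-773.54, d2=-647.82, d3=-16.12, d4=-141.84
d1*d2 < 0 and d3*d4 < 0? no

No, they don't intersect


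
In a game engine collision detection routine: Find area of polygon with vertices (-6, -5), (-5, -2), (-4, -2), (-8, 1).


Shoelace sum: ((-6)*(-2) - (-5)*(-5)) + ((-5)*(-2) - (-4)*(-2)) + ((-4)*1 - (-8)*(-2)) + ((-8)*(-5) - (-6)*1)
= 15
Area = |15|/2 = 7.5

7.5


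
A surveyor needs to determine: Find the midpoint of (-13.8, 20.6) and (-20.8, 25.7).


M = (((-13.8)+(-20.8))/2, (20.6+25.7)/2)
= (-17.3, 23.15)

(-17.3, 23.15)


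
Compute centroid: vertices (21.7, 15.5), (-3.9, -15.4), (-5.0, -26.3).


Centroid = ((x_A+x_B+x_C)/3, (y_A+y_B+y_C)/3)
= ((21.7+(-3.9)+(-5))/3, (15.5+(-15.4)+(-26.3))/3)
= (4.2667, -8.7333)

(4.2667, -8.7333)


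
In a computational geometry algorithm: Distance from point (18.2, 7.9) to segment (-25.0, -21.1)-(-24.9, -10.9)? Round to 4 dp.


Project P onto AB: t = 1 (clamped to [0,1])
Closest point on segment: (-24.9, -10.9)
Distance: 47.0218

47.0218


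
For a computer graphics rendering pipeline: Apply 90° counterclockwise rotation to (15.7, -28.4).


90° CCW: (x,y) -> (-y, x)
(15.7,-28.4) -> (28.4, 15.7)

(28.4, 15.7)


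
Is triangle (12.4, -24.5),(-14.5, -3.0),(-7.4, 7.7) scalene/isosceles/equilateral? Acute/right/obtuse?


Side lengths squared: AB^2=1185.86, BC^2=164.9, CA^2=1428.88
Sorted: [164.9, 1185.86, 1428.88]
By sides: Scalene, By angles: Obtuse

Scalene, Obtuse


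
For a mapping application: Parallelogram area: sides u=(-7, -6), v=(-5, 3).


|u x v| = |(-7)*3 - (-6)*(-5)|
= |(-21) - 30| = 51

51


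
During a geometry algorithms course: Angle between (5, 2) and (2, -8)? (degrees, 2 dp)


u.v = -6, |u| = sqrt(29) = 5.3852, |v| = sqrt(68) = 8.2462
cos(theta) = u.v/(|u||v|) = -6/sqrt(1972) = -0.135113
theta = acos(-0.135113) = 97.77 degrees

97.77 degrees


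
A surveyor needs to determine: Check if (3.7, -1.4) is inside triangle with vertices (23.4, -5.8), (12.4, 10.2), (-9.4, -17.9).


Cross products: AB x AP = 266.8, BC x BP = 8.41, CA x CP = 382.69
All same sign? yes

Yes, inside


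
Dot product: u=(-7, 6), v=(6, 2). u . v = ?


u . v = u_x*v_x + u_y*v_y = (-7)*6 + 6*2
= (-42) + 12 = -30

-30


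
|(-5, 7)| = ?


|u| = sqrt((-5)^2 + 7^2) = sqrt(74) = 8.6023

8.6023


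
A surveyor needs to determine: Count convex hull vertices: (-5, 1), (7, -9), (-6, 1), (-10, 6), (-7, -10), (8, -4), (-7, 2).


Convex hull vertices (CCW): (-10, 6), (-7, -10), (7, -9), (8, -4)
Count = 4

4


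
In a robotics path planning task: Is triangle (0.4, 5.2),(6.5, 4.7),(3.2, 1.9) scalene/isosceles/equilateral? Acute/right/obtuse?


Side lengths squared: AB^2=37.46, BC^2=18.73, CA^2=18.73
Sorted: [18.73, 18.73, 37.46]
By sides: Isosceles, By angles: Right

Isosceles, Right


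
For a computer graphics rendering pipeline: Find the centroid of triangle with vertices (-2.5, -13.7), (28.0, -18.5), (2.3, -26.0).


Centroid = ((x_A+x_B+x_C)/3, (y_A+y_B+y_C)/3)
= (((-2.5)+28+2.3)/3, ((-13.7)+(-18.5)+(-26))/3)
= (9.2667, -19.4)

(9.2667, -19.4)


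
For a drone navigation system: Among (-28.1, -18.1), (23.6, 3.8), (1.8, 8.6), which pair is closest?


d(P0,P1) = 56.1471, d(P0,P2) = 40.0862, d(P1,P2) = 22.3222
Closest: P1 and P2

Closest pair: (23.6, 3.8) and (1.8, 8.6), distance = 22.3222


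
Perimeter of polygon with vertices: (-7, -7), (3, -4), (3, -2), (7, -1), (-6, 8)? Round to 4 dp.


Sides: (-7, -7)->(3, -4): sqrt(109) = 10.440307, (3, -4)->(3, -2): sqrt(4) = 2, (3, -2)->(7, -1): sqrt(17) = 4.123106, (7, -1)->(-6, 8): sqrt(250) = 15.811388, (-6, 8)->(-7, -7): sqrt(226) = 15.033296
Sum = 47.408097
Perimeter = 47.4081

47.4081
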